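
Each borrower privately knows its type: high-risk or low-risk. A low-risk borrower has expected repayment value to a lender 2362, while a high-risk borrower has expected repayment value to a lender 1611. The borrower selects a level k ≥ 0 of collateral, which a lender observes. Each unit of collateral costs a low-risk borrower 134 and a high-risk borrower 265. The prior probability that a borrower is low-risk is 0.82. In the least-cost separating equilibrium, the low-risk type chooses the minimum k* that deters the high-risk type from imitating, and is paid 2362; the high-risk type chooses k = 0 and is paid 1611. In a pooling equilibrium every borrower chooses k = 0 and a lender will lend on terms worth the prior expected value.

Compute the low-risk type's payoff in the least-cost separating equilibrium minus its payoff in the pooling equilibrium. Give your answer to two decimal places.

-244.57

Least-cost separating signal: k* solves 1611 = 2362 − 265·k*, so k* = (2362 − 1611)/265 ≈ 2.8340.
Low-risk type's separating payoff: 2362 − 134 × k* = 2362 − 134 × (2362 − 1611)/265 = 2362 − 100634/265 ≈ 1982.2491.
Pooling payoff: 0.82 × 2362 + 0.18 × 1611 = 2226.82.
Difference: 1982.2491 − 2226.82 = -244.5709, i.e. -244.57 to two decimal places.
The low-risk type would prefer the pooling outcome.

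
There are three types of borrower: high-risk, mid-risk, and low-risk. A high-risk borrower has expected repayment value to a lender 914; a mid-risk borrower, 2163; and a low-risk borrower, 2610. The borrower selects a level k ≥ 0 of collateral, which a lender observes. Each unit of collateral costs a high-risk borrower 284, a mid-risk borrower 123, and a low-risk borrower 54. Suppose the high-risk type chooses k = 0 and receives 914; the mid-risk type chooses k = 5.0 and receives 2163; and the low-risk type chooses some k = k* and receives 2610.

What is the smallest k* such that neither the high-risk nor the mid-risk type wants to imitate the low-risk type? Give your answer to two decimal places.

Mid-risk type (on-path payoff 2163 − 123×5.0 = 1548) won't mimic when 1548 ≥ 2610 − 123·k*, i.e. k* ≥ 8.63.
High-risk type (on-path payoff 914) won't mimic when 914 ≥ 2610 − 284·k*, i.e. k* ≥ 5.97.
Both must hold, so k* = max(5.97, 8.63) = 8.63. The mid-risk type's constraint binds.

8.63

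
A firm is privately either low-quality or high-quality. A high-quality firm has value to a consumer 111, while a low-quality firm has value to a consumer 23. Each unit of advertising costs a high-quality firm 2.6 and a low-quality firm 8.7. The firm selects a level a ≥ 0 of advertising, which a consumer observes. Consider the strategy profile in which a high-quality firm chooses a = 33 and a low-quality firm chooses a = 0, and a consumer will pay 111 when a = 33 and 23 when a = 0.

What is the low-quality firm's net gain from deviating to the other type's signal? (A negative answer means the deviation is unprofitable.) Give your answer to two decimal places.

Playing a = 0 the low-quality firm receives 23.
Deviating to a = 33 brings payment 111 at cost 8.7 × 33 = 287.1, netting -176.1.
Gain from deviating: -176.1 − 23 = -199.10.
The gain is negative, so the low-quality type's incentive-compatibility constraint is satisfied.

-199.10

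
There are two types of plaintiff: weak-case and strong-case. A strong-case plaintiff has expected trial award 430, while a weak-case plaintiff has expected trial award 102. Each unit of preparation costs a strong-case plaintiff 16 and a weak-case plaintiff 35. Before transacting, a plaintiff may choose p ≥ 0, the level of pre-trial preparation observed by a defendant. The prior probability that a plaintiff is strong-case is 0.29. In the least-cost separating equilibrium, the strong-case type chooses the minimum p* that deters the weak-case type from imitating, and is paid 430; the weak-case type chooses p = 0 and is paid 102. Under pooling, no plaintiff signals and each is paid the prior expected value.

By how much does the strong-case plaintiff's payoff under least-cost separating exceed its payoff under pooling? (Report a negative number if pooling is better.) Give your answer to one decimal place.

82.9

Least-cost separating signal: p* solves 102 = 430 − 35·p*, so p* = (430 − 102)/35 ≈ 9.3714.
Strong-case type's separating payoff: 430 − 16 × p* = 430 − 16 × (430 − 102)/35 = 430 − 5248/35 ≈ 280.057.
Pooling payoff: 0.29 × 430 + 0.71 × 102 = 197.12.
Difference: 280.057 − 197.12 = 82.937, i.e. 82.9 to one decimal place.
The strong-case type prefers to separate.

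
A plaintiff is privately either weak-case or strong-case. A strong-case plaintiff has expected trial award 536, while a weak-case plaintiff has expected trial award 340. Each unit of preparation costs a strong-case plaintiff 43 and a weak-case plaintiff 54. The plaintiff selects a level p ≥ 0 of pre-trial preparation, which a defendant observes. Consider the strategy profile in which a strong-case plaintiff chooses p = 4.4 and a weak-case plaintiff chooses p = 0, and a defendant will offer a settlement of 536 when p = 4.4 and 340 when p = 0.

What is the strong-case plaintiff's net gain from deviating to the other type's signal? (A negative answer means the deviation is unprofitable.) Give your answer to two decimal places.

Playing p = 4.4 the strong-case plaintiff receives 536 − 43 × 4.4 = 346.8.
Deviating to p = 0 yields 340 instead.
Gain from deviating: 340 − 346.8 = -6.80.
The gain is negative, so the strong-case type's incentive-compatibility constraint is satisfied.

-6.80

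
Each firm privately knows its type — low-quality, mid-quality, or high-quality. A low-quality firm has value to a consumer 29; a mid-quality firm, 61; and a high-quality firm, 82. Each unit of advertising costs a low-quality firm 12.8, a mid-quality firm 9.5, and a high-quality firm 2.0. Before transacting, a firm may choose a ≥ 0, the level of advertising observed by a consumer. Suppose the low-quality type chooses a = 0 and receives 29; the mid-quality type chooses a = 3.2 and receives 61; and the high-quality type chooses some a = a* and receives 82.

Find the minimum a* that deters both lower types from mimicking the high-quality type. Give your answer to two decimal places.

5.41

Low-quality type (on-path payoff 29) won't mimic when 29 ≥ 82 − 12.8·a*, i.e. a* ≥ 4.14.
Mid-quality type (on-path payoff 61 − 9.5×3.2 = 30.6) won't mimic when 30.6 ≥ 82 − 9.5·a*, i.e. a* ≥ 5.41.
Both must hold, so a* = max(4.14, 5.41) = 5.41. The mid-quality type's constraint binds.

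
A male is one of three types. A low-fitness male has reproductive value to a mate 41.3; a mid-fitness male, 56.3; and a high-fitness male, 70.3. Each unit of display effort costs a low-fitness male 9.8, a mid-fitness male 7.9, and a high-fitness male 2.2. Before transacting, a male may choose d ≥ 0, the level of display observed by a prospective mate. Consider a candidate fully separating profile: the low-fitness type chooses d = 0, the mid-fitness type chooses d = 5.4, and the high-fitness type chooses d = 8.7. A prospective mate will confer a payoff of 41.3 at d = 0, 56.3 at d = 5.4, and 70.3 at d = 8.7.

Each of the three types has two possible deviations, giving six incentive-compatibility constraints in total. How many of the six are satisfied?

High-fitness (own payoff 70.3 − 2.2×8.7 = 51.16): to d=0 gives 41.3 → no gain ✓; to d=5.4 gives 56.3 − 2.2×5.4 = 44.42 → no gain ✓.
Low-fitness (own payoff 41.3): to d=5.4 gives 56.3 − 9.8×5.4 = 3.38 → no gain ✓; to d=8.7 gives 70.3 − 9.8×8.7 = -14.96 → no gain ✓.
Mid-fitness (own payoff 56.3 − 7.9×5.4 = 13.64): to d=0 gives 41.3 → profitable ✗; to d=8.7 gives 70.3 − 7.9×8.7 = 1.57 → no gain ✓.
5 of the 6 constraints hold; not an equilibrium.

5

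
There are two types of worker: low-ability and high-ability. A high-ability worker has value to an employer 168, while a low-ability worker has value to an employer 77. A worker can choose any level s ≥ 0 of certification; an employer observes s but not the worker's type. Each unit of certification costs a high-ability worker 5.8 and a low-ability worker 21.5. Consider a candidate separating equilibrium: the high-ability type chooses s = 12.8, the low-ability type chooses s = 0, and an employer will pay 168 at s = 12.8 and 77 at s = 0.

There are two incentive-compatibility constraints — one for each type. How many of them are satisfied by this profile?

High-ability type: signal → 168 − 5.8 × 12.8 = 93.76; deviate to 0 → 77. IC holds (93.76 ≥ 77).
Low-ability type: stay at 0 → 77; mimic → 168 − 21.5 × 12.8 = -107.2. IC holds (77 ≥ -107.2).
2 of 2 constraints hold, so this is a separating equilibrium.

2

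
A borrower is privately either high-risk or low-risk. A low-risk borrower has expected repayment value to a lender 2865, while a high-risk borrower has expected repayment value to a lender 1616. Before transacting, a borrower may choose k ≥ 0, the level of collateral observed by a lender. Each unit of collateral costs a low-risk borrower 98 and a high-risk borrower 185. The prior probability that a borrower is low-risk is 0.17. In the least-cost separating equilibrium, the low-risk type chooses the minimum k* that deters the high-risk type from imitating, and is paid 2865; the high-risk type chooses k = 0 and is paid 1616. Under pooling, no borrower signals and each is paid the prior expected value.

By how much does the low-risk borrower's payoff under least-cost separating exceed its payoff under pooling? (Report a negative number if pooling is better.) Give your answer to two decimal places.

375.04

Least-cost separating signal: k* solves 1616 = 2865 − 185·k*, so k* = (2865 − 1616)/185 ≈ 6.7514.
Low-risk type's separating payoff: 2865 − 98 × k* = 2865 − 98 × (2865 − 1616)/185 = 2865 − 122402/185 ≈ 2203.3676.
Pooling payoff: 0.17 × 2865 + 0.83 × 1616 = 1828.33.
Difference: 2203.3676 − 1828.33 = 375.0376, i.e. 375.04 to two decimal places.
The low-risk type prefers to separate.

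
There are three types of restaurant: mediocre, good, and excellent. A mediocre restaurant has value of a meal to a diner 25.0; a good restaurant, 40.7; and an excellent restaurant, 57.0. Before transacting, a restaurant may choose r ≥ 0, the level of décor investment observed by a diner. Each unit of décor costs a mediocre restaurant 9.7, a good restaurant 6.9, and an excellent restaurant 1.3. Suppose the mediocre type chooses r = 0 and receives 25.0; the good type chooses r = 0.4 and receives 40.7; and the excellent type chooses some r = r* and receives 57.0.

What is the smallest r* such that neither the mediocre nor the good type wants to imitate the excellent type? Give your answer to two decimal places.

Good type (on-path payoff 40.7 − 6.9×0.4 = 37.94) won't mimic when 37.94 ≥ 57.0 − 6.9·r*, i.e. r* ≥ 2.76.
Mediocre type (on-path payoff 25.0) won't mimic when 25.0 ≥ 57.0 − 9.7·r*, i.e. r* ≥ 3.30.
Both must hold, so r* = max(3.30, 2.76) = 3.30. The mediocre type's constraint binds.

3.30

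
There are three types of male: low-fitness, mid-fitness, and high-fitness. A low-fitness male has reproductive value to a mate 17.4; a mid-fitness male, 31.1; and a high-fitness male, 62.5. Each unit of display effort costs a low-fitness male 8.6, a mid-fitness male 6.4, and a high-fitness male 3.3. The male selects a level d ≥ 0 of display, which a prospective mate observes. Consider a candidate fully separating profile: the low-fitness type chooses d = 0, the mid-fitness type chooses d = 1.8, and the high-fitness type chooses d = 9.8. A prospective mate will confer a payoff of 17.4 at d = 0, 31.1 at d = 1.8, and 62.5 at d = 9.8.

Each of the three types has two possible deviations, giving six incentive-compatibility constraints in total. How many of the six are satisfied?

6

Mid-fitness (own payoff 31.1 − 6.4×1.8 = 19.58): to d=0 gives 17.4 → no gain ✓; to d=9.8 gives 62.5 − 6.4×9.8 = -0.22 → no gain ✓.
Low-fitness (own payoff 17.4): to d=1.8 gives 31.1 − 8.6×1.8 = 15.62 → no gain ✓; to d=9.8 gives 62.5 − 8.6×9.8 = -21.78 → no gain ✓.
High-fitness (own payoff 62.5 − 3.3×9.8 = 30.16): to d=0 gives 17.4 → no gain ✓; to d=1.8 gives 31.1 − 3.3×1.8 = 25.16 → no gain ✓.
6 of the 6 constraints hold; this profile is a separating equilibrium.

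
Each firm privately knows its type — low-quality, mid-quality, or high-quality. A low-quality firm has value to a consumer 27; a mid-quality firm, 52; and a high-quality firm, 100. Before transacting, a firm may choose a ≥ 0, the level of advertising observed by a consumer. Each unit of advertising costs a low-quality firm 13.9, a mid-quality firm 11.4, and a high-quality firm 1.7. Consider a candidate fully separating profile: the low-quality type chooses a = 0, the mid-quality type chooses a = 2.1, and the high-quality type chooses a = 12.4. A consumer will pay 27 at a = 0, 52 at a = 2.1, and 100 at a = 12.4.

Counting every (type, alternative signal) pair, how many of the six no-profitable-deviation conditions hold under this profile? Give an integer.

Mid-quality (own payoff 52 − 11.4×2.1 = 28.06): to a=0 gives 27 → no gain ✓; to a=12.4 gives 100 − 11.4×12.4 = -41.36 → no gain ✓.
Low-quality (own payoff 27): to a=2.1 gives 52 − 13.9×2.1 = 22.81 → no gain ✓; to a=12.4 gives 100 − 13.9×12.4 = -72.36 → no gain ✓.
High-quality (own payoff 100 − 1.7×12.4 = 78.92): to a=0 gives 27 → no gain ✓; to a=2.1 gives 52 − 1.7×2.1 = 48.43 → no gain ✓.
6 of the 6 constraints hold; this profile is a separating equilibrium.

6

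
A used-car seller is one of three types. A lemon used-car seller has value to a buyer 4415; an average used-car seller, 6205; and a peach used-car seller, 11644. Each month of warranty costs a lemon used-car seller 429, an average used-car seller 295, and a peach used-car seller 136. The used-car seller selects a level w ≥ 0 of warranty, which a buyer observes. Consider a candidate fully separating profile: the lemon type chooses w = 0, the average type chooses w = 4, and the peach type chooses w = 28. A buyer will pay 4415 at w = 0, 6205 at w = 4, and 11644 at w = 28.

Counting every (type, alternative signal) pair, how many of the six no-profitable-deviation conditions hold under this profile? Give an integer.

5

Peach (own payoff 11644 − 136×28 = 7836): to w=0 gives 4415 → no gain ✓; to w=4 gives 6205 − 136×4 = 5661 → no gain ✓.
Average (own payoff 6205 − 295×4 = 5025): to w=0 gives 4415 → no gain ✓; to w=28 gives 11644 − 295×28 = 3384 → no gain ✓.
Lemon (own payoff 4415): to w=4 gives 6205 − 429×4 = 4489 → profitable ✗; to w=28 gives 11644 − 429×28 = -368 → no gain ✓.
5 of the 6 constraints hold; not an equilibrium.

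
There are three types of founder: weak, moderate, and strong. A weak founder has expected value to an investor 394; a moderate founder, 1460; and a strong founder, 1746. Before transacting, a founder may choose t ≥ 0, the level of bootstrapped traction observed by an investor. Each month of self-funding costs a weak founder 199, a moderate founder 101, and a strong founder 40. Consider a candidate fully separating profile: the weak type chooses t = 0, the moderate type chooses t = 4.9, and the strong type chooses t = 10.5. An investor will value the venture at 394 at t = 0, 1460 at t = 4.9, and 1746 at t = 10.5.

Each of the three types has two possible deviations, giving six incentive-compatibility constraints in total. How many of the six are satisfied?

Strong (own payoff 1746 − 40×10.5 = 1326): to t=0 gives 394 → no gain ✓; to t=4.9 gives 1460 − 40×4.9 = 1264 → no gain ✓.
Moderate (own payoff 1460 − 101×4.9 = 965.1): to t=0 gives 394 → no gain ✓; to t=10.5 gives 1746 − 101×10.5 = 685.5 → no gain ✓.
Weak (own payoff 394): to t=4.9 gives 1460 − 199×4.9 = 484.9 → profitable ✗; to t=10.5 gives 1746 − 199×10.5 = -343.5 → no gain ✓.
5 of the 6 constraints hold; not an equilibrium.

5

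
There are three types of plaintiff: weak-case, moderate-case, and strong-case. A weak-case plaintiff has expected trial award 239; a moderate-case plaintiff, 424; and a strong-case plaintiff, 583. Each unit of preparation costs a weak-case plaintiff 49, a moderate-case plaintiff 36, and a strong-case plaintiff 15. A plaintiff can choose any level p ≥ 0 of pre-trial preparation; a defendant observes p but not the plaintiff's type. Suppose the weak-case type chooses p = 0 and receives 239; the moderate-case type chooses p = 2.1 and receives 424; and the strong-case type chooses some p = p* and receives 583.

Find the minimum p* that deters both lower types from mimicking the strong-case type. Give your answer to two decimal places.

Moderate-case type (on-path payoff 424 − 36×2.1 = 348.4) won't mimic when 348.4 ≥ 583 − 36·p*, i.e. p* ≥ 6.52.
Weak-case type (on-path payoff 239) won't mimic when 239 ≥ 583 − 49·p*, i.e. p* ≥ 7.02.
Both must hold, so p* = max(7.02, 6.52) = 7.02. The weak-case type's constraint binds.

7.02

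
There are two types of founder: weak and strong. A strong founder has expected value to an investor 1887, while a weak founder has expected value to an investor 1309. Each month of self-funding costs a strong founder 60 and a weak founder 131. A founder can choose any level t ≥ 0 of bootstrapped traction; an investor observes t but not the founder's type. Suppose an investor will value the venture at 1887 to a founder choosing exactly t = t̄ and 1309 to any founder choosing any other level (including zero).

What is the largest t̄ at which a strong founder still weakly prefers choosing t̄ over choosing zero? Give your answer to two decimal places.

9.63

Choosing t̄ yields the strong type 1887 − 60·t̄; choosing zero yields 1309.
The strong type is indifferent at 1887 − 60·t̄ = 1309, i.e. t̄ = (1887 − 1309) / 60 ≈ 9.63.
For any t̄ above 9.63 the strong type would rather pool at zero, so separation collapses.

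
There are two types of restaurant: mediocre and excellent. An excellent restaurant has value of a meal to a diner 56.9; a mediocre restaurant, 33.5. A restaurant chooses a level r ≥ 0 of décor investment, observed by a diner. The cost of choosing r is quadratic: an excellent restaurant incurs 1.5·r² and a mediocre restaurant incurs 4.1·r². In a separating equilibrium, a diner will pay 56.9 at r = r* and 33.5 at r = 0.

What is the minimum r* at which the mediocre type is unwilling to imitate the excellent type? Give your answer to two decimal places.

2.39

The mediocre type at r = 0 receives 33.5; imitating at r* yields 56.9 − 4.1·r*².
Indifference: 33.5 = 56.9 − 4.1·r*², so r*² = (56.9 − 33.5) / 4.1 ≈ 5.7073.
r* = √5.7073 ≈ 2.39.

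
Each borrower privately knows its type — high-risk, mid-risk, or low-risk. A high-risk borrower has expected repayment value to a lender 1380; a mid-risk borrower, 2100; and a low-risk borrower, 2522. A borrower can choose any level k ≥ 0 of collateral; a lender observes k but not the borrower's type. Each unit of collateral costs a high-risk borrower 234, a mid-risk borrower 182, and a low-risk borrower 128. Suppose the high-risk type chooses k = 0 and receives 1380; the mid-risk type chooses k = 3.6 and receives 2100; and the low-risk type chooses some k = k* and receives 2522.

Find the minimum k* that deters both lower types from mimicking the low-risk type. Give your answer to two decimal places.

5.92

High-risk type (on-path payoff 1380) won't mimic when 1380 ≥ 2522 − 234·k*, i.e. k* ≥ 4.88.
Mid-risk type (on-path payoff 2100 − 182×3.6 = 1444.8) won't mimic when 1444.8 ≥ 2522 − 182·k*, i.e. k* ≥ 5.92.
Both must hold, so k* = max(4.88, 5.92) = 5.92. The mid-risk type's constraint binds.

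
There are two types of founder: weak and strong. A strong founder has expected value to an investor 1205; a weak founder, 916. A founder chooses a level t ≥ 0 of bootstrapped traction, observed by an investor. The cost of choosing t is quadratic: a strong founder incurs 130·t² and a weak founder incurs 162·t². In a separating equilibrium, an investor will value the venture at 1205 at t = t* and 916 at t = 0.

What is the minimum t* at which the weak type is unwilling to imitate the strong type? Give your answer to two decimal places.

The weak type at t = 0 receives 916; imitating at t* yields 1205 − 162·t*².
Indifference: 916 = 1205 − 162·t*², so t*² = (1205 − 916) / 162 ≈ 1.7840.
t* = √1.7840 ≈ 1.34.

1.34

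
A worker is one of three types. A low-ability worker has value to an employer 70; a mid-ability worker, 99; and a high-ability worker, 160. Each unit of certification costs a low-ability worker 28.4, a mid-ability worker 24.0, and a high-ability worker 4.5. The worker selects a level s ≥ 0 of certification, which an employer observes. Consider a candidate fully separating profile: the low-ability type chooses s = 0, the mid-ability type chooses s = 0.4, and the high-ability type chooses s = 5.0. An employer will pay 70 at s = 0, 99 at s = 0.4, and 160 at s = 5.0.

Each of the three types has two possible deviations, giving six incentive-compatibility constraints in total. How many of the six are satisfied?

5

High-ability (own payoff 160 − 4.5×5.0 = 137.5): to s=0 gives 70 → no gain ✓; to s=0.4 gives 99 − 4.5×0.4 = 97.2 → no gain ✓.
Low-ability (own payoff 70): to s=0.4 gives 99 − 28.4×0.4 = 87.64 → profitable ✗; to s=5.0 gives 160 − 28.4×5.0 = 18 → no gain ✓.
Mid-ability (own payoff 99 − 24.0×0.4 = 89.4): to s=0 gives 70 → no gain ✓; to s=5.0 gives 160 − 24.0×5.0 = 40 → no gain ✓.
5 of the 6 constraints hold; not an equilibrium.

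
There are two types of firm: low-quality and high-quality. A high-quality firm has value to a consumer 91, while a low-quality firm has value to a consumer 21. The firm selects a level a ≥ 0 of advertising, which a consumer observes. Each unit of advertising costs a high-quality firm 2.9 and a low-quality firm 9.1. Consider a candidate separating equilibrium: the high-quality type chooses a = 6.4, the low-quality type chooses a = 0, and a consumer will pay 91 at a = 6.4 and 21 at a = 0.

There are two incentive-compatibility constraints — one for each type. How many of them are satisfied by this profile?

1

High-quality type: signal → 91 − 2.9 × 6.4 = 72.44; deviate to 0 → 21. IC holds (72.44 ≥ 21).
Low-quality type: stay at 0 → 21; mimic → 91 − 9.1 × 6.4 = 32.76. IC fails (21 < 32.76).
1 of 2 constraints hold, so this profile is not an equilibrium.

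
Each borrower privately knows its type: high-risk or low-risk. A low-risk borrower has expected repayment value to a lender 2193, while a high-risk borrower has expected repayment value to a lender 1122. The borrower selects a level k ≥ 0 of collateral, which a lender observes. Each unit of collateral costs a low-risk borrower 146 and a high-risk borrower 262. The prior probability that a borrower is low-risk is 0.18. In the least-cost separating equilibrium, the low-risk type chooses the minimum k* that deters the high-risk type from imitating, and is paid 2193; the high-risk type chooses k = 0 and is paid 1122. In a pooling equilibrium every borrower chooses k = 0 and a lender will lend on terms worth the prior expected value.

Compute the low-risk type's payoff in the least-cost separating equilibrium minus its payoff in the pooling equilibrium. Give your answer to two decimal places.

Least-cost separating signal: k* solves 1122 = 2193 − 262·k*, so k* = (2193 − 1122)/262 ≈ 4.0878.
Low-risk type's separating payoff: 2193 − 146 × k* = 2193 − 146 × (2193 − 1122)/262 = 2193 − 156366/262 ≈ 1596.1832.
Pooling payoff: 0.18 × 2193 + 0.82 × 1122 = 1314.78.
Difference: 1596.1832 − 1314.78 = 281.4032, i.e. 281.40 to two decimal places.
The low-risk type prefers to separate.

281.40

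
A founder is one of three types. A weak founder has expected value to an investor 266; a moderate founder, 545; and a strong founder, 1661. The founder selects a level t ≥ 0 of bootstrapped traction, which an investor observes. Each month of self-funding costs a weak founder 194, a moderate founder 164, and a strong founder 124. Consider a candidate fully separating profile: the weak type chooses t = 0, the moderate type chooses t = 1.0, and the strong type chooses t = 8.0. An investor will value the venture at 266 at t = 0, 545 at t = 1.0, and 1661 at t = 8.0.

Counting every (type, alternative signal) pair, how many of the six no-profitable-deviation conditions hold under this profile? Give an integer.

5

Weak (own payoff 266): to t=1.0 gives 545 − 194×1.0 = 351 → profitable ✗; to t=8.0 gives 1661 − 194×8.0 = 109 → no gain ✓.
Strong (own payoff 1661 − 124×8.0 = 669): to t=0 gives 266 → no gain ✓; to t=1.0 gives 545 − 124×1.0 = 421 → no gain ✓.
Moderate (own payoff 545 − 164×1.0 = 381): to t=0 gives 266 → no gain ✓; to t=8.0 gives 1661 − 164×8.0 = 349 → no gain ✓.
5 of the 6 constraints hold; not an equilibrium.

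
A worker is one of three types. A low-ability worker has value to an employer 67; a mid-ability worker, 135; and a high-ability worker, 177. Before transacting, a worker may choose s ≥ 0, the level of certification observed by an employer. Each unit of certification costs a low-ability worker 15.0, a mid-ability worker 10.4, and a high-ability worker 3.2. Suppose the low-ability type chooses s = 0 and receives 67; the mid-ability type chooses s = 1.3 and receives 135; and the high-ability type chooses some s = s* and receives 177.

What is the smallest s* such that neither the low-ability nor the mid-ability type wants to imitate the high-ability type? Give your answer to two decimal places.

7.33

Low-ability type (on-path payoff 67) won't mimic when 67 ≥ 177 − 15.0·s*, i.e. s* ≥ 7.33.
Mid-ability type (on-path payoff 135 − 10.4×1.3 = 121.48) won't mimic when 121.48 ≥ 177 − 10.4·s*, i.e. s* ≥ 5.34.
Both must hold, so s* = max(7.33, 5.34) = 7.33. The low-ability type's constraint binds.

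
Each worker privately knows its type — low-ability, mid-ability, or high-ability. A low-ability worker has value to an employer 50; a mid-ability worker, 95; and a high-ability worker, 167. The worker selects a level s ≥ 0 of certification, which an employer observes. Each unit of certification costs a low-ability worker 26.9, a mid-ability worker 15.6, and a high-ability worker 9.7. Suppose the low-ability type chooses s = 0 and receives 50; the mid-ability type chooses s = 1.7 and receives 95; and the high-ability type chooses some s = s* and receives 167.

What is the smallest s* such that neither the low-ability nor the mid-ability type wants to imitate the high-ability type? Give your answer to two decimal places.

6.32

Mid-ability type (on-path payoff 95 − 15.6×1.7 = 68.48) won't mimic when 68.48 ≥ 167 − 15.6·s*, i.e. s* ≥ 6.32.
Low-ability type (on-path payoff 50) won't mimic when 50 ≥ 167 − 26.9·s*, i.e. s* ≥ 4.35.
Both must hold, so s* = max(4.35, 6.32) = 6.32. The mid-ability type's constraint binds.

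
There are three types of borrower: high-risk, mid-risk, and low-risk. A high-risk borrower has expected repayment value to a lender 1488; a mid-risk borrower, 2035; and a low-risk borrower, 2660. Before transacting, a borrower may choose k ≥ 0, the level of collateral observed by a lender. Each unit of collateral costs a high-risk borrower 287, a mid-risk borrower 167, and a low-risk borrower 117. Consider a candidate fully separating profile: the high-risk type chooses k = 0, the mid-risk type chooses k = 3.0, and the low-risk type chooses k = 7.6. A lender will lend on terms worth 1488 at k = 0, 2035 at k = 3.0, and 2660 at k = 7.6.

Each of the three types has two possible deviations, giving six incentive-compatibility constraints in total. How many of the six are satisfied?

6

Mid-risk (own payoff 2035 − 167×3.0 = 1534): to k=0 gives 1488 → no gain ✓; to k=7.6 gives 2660 − 167×7.6 = 1390.8 → no gain ✓.
High-risk (own payoff 1488): to k=3.0 gives 2035 − 287×3.0 = 1174 → no gain ✓; to k=7.6 gives 2660 − 287×7.6 = 478.8 → no gain ✓.
Low-risk (own payoff 2660 − 117×7.6 = 1770.8): to k=0 gives 1488 → no gain ✓; to k=3.0 gives 2035 − 117×3.0 = 1684 → no gain ✓.
6 of the 6 constraints hold; this profile is a separating equilibrium.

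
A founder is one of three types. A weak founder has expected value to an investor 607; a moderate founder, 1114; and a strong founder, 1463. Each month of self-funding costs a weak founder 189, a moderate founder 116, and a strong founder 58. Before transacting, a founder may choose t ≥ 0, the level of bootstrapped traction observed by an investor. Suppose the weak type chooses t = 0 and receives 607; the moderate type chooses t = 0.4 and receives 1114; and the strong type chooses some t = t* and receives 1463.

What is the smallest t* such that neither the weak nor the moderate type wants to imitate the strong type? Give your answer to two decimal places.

Moderate type (on-path payoff 1114 − 116×0.4 = 1067.6) won't mimic when 1067.6 ≥ 1463 − 116·t*, i.e. t* ≥ 3.41.
Weak type (on-path payoff 607) won't mimic when 607 ≥ 1463 − 189·t*, i.e. t* ≥ 4.53.
Both must hold, so t* = max(4.53, 3.41) = 4.53. The weak type's constraint binds.

4.53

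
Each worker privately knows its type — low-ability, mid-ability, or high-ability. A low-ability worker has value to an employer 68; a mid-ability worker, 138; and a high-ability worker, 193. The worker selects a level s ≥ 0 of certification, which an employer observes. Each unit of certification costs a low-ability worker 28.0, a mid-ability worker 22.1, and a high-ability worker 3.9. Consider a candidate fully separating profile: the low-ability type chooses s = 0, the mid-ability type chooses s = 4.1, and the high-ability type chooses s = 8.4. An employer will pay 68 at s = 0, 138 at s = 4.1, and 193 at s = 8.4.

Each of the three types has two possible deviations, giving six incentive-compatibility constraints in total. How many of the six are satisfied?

High-ability (own payoff 193 − 3.9×8.4 = 160.24): to s=0 gives 68 → no gain ✓; to s=4.1 gives 138 − 3.9×4.1 = 122.01 → no gain ✓.
Mid-ability (own payoff 138 − 22.1×4.1 = 47.39): to s=0 gives 68 → profitable ✗; to s=8.4 gives 193 − 22.1×8.4 = 7.36 → no gain ✓.
Low-ability (own payoff 68): to s=4.1 gives 138 − 28.0×4.1 = 23.2 → no gain ✓; to s=8.4 gives 193 − 28.0×8.4 = -42.2 → no gain ✓.
5 of the 6 constraints hold; not an equilibrium.

5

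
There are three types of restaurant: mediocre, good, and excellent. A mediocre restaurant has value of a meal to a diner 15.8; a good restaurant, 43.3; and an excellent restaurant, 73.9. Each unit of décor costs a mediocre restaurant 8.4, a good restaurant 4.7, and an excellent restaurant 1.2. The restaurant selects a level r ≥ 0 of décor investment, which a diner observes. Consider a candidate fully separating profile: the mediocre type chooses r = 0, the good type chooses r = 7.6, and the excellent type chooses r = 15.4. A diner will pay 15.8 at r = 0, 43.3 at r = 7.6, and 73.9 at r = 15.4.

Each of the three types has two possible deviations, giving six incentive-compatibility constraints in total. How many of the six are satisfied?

Good (own payoff 43.3 − 4.7×7.6 = 7.58): to r=0 gives 15.8 → profitable ✗; to r=15.4 gives 73.9 − 4.7×15.4 = 1.52 → no gain ✓.
Mediocre (own payoff 15.8): to r=7.6 gives 43.3 − 8.4×7.6 = -20.54 → no gain ✓; to r=15.4 gives 73.9 − 8.4×15.4 = -55.46 → no gain ✓.
Excellent (own payoff 73.9 − 1.2×15.4 = 55.42): to r=0 gives 15.8 → no gain ✓; to r=7.6 gives 43.3 − 1.2×7.6 = 34.18 → no gain ✓.
5 of the 6 constraints hold; not an equilibrium.

5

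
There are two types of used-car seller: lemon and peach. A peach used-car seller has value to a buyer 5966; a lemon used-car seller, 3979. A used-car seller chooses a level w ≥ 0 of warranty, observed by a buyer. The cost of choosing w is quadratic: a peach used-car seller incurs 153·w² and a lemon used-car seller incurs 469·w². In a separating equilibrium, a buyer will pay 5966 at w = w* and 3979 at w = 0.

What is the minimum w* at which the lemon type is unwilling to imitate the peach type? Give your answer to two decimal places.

2.06

The lemon type at w = 0 receives 3979; imitating at w* yields 5966 − 469·w*².
Indifference: 3979 = 5966 − 469·w*², so w*² = (5966 − 3979) / 469 ≈ 4.2367.
w* = √4.2367 ≈ 2.06.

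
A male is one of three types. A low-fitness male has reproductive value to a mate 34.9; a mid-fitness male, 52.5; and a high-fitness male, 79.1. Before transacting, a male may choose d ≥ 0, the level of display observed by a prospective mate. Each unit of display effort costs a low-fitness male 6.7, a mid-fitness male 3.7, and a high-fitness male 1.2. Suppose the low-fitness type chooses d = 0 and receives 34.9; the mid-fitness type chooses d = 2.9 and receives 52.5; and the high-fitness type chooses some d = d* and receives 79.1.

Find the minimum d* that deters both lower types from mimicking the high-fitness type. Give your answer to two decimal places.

Low-fitness type (on-path payoff 34.9) won't mimic when 34.9 ≥ 79.1 − 6.7·d*, i.e. d* ≥ 6.60.
Mid-fitness type (on-path payoff 52.5 − 3.7×2.9 = 41.77) won't mimic when 41.77 ≥ 79.1 − 3.7·d*, i.e. d* ≥ 10.09.
Both must hold, so d* = max(6.60, 10.09) = 10.09. The mid-fitness type's constraint binds.

10.09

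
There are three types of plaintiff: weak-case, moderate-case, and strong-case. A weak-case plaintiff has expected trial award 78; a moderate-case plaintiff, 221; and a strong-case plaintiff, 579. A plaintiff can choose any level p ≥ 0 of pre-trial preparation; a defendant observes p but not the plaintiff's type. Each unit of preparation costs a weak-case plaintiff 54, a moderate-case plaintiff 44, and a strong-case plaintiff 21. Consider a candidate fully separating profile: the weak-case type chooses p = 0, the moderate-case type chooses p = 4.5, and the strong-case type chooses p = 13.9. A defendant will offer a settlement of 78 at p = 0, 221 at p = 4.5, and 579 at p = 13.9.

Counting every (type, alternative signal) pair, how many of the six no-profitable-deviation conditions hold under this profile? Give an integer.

Strong-case (own payoff 579 − 21×13.9 = 287.1): to p=0 gives 78 → no gain ✓; to p=4.5 gives 221 − 21×4.5 = 126.5 → no gain ✓.
Moderate-case (own payoff 221 − 44×4.5 = 23): to p=0 gives 78 → profitable ✗; to p=13.9 gives 579 − 44×13.9 = -32.6 → no gain ✓.
Weak-case (own payoff 78): to p=4.5 gives 221 − 54×4.5 = -22 → no gain ✓; to p=13.9 gives 579 − 54×13.9 = -171.6 → no gain ✓.
5 of the 6 constraints hold; not an equilibrium.

5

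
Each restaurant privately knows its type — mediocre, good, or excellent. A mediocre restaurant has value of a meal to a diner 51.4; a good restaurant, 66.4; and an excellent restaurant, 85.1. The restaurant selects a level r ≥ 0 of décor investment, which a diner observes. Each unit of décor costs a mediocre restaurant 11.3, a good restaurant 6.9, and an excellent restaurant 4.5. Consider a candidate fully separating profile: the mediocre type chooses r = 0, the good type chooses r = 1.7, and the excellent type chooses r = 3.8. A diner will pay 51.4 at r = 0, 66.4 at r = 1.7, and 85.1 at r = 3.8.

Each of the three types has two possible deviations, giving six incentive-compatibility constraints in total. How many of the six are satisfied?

5

Excellent (own payoff 85.1 − 4.5×3.8 = 68): to r=0 gives 51.4 → no gain ✓; to r=1.7 gives 66.4 − 4.5×1.7 = 58.75 → no gain ✓.
Good (own payoff 66.4 − 6.9×1.7 = 54.67): to r=0 gives 51.4 → no gain ✓; to r=3.8 gives 85.1 − 6.9×3.8 = 58.88 → profitable ✗.
Mediocre (own payoff 51.4): to r=1.7 gives 66.4 − 11.3×1.7 = 47.19 → no gain ✓; to r=3.8 gives 85.1 − 11.3×3.8 = 42.16 → no gain ✓.
5 of the 6 constraints hold; not an equilibrium.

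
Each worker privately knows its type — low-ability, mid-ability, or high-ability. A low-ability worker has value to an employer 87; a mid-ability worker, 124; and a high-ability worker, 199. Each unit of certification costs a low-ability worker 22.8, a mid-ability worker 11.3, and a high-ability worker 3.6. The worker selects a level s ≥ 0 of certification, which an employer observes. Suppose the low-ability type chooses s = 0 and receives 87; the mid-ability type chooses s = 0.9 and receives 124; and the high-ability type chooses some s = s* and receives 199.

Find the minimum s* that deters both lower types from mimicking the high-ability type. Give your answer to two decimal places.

Mid-ability type (on-path payoff 124 − 11.3×0.9 = 113.83) won't mimic when 113.83 ≥ 199 − 11.3·s*, i.e. s* ≥ 7.54.
Low-ability type (on-path payoff 87) won't mimic when 87 ≥ 199 − 22.8·s*, i.e. s* ≥ 4.91.
Both must hold, so s* = max(4.91, 7.54) = 7.54. The mid-ability type's constraint binds.

7.54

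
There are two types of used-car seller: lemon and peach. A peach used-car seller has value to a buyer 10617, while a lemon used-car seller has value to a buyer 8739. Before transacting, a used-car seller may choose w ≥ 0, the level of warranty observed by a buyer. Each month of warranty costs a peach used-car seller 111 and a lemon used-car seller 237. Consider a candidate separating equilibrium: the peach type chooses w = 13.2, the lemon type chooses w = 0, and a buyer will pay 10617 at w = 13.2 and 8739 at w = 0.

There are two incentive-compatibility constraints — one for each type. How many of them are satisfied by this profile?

Peach type: signal → 10617 − 111 × 13.2 = 9151.8; deviate to 0 → 8739. IC holds (9151.8 ≥ 8739).
Lemon type: stay at 0 → 8739; mimic → 10617 − 237 × 13.2 = 7488.6. IC holds (8739 ≥ 7488.6).
2 of 2 constraints hold, so this is a separating equilibrium.

2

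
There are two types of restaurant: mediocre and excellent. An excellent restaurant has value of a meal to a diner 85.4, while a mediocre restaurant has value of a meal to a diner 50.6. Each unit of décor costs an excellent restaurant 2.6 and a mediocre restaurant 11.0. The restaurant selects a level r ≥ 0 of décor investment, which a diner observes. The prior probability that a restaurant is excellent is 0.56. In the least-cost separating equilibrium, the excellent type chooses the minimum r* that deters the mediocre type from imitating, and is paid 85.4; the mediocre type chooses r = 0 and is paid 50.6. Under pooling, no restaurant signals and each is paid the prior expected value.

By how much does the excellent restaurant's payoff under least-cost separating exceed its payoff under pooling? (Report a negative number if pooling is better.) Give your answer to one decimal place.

Least-cost separating signal: r* solves 50.6 = 85.4 − 11.0·r*, so r* = (85.4 − 50.6)/11.0 ≈ 3.1636.
Excellent type's separating payoff: 85.4 − 2.6 × r* = 85.4 − 2.6 × (85.4 − 50.6)/11.0 = 85.4 − 90.48/11.0 ≈ 77.175.
Pooling payoff: 0.56 × 85.4 + 0.44 × 50.6 = 70.088.
Difference: 77.175 − 70.088 = 7.087, i.e. 7.1 to one decimal place.
The excellent type prefers to separate.

7.1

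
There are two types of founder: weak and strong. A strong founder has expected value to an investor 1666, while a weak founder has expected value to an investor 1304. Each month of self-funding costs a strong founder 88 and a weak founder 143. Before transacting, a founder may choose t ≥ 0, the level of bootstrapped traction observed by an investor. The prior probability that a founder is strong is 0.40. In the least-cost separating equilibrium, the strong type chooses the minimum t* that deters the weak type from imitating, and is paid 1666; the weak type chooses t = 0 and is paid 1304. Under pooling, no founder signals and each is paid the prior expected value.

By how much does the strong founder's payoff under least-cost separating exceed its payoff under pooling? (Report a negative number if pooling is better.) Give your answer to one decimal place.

-5.6

Least-cost separating signal: t* solves 1304 = 1666 − 143·t*, so t* = (1666 − 1304)/143 ≈ 2.5315.
Strong type's separating payoff: 1666 − 88 × t* = 1666 − 88 × (1666 − 1304)/143 = 1666 − 31856/143 ≈ 1443.231.
Pooling payoff: 0.40 × 1666 + 0.60 × 1304 = 1448.8.
Difference: 1443.231 − 1448.8 = -5.569, i.e. -5.6 to one decimal place.
The strong type would prefer the pooling outcome.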